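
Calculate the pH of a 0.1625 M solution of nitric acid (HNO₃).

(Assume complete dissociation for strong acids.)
pH = 0.79

[H⁺] = 0.1625 M for strong acid. pH = -log[H⁺] = -log(0.1625)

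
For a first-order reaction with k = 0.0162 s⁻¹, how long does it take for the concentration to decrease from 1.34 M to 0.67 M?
42.79 s

From ln[A] = ln[A]₀ - k·t: t = ln([A]₀/[A])/k = ln(1.34/0.67)/0.0162 = ln(2.0000)/0.0162 = 0.6931/0.0162 = 42.79 s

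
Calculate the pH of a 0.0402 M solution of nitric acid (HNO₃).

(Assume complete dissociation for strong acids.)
pH = 1.40

[H⁺] = 0.0402 M for strong acid. pH = -log[H⁺] = -log(0.0402)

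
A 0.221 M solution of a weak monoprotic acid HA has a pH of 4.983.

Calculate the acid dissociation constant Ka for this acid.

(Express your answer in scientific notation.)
K_a = 4.89e-10

[H⁺] = 10^(−pH) = 10^(−4.983) = 1.040e-05 M. For HA ⇌ H⁺ + A⁻, Ka = x²/(C − x) = (1.040e-05)²/(0.221 − 1.040e-05) = 4.89e-10.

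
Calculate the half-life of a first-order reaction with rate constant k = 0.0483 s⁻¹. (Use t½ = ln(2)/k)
14.35 s

t½ = ln(2)/k = 0.6931/0.0483 = 14.35 s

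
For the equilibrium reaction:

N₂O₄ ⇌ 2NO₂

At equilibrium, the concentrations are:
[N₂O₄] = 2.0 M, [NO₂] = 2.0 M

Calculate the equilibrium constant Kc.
K_c = 2.0000

Kc = ([NO₂]^2) / ([N₂O₄])
   = ((2.0)^2) / ((2.0))
   = 4 / 2 = 2.0000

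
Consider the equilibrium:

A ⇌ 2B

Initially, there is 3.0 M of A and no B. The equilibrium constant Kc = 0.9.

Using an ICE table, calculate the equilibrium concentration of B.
[B] = 1.434 M

ICE: [A] = 3.0 − x, [B] = 2x.
Kc = (2x)²/(3.0 − x) = 0.9 ⇒ 4x² + 0.9x − 2.7 = 0.
x = (−0.9 + √(0.9² + 4·4·2.7))/(2·4) = (−0.9 + √44.01)/8 = 0.71675.
[B] = 2x = 1.434 M.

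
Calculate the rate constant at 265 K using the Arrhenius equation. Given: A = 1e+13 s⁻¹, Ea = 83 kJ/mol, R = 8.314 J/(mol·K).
4.36e-04 s⁻¹

k = A·exp(-Ea/(R·T)) = 1e+13·exp(-83000/(8.314·265)) = 1e+13·exp(-37.6723) = 1e+13·4.3564e-17 = 4.36e-04 s⁻¹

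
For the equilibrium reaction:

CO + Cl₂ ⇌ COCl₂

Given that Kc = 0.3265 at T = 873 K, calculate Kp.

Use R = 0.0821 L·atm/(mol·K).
K_p = 0.0046

Δn = (moles gaseous products) − (moles gaseous reactants) = -1
T = 873 K; RT = 0.0821 × 873 = 71.6733
Kp = Kc·(RT)^Δn = 0.3265 × (71.6733)^-1 = 0.3265 × 0.0139522 = 0.0046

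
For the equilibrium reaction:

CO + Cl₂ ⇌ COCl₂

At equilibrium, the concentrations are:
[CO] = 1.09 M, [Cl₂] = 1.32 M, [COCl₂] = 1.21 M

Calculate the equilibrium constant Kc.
K_c = 0.8410

Kc = ([COCl₂]) / ([CO] × [Cl₂])
   = ((1.21)) / ((1.09)·(1.32))
   = 1.21 / 1.4388 = 0.8410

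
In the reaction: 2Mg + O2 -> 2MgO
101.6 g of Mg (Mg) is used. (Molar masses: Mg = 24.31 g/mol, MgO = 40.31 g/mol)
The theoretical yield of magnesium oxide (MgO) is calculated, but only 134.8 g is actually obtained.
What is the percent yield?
Moles of Mg = 101.6 g ÷ 24.31 g/mol = 4.17935 mol
Mole ratio: 2 mol MgO / 2 mol Mg
Moles of MgO = 4.17935 × (2/2) = 4.17935 mol
Theoretical yield = 4.17935 mol × 40.31 g/mol = 168.47 g
Actual yield = 134.8 g
Percent yield = (134.8 / 168.47) × 100% = 80.0%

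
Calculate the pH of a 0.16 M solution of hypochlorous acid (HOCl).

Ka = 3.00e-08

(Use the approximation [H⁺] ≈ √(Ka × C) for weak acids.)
pH = 4.16

[H⁺] = √(Ka × C) = √(3.00e-08 × 0.16) = 6.9282e-05. pH = -log(6.9282e-05)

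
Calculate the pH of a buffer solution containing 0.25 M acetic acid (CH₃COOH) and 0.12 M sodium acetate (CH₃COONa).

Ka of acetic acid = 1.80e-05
pH = 4.43

pKa = -log(1.80e-05) = 4.74. pH = pKa + log([A⁻]/[HA]) = 4.74 + log(0.12/0.25)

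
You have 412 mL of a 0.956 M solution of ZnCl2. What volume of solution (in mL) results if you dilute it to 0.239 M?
Using M₁V₁ = M₂V₂:
0.956 × 412 = 0.239 × V₂
V₂ = (0.956 × 412) / 0.239 = 1648 mL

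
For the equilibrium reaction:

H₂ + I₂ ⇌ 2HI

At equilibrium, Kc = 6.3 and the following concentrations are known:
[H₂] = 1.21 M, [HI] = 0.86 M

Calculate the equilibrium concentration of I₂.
[I₂] = 0.0970 M

Kc = ([HI]^2) / ([H₂] × [I₂]) = 6.3
[I₂]^1 = (product terms)/(Kc · other reactant terms) = 0.7396 / (6.3 · 1.21) = 0.097022
[I₂] = 0.0970 M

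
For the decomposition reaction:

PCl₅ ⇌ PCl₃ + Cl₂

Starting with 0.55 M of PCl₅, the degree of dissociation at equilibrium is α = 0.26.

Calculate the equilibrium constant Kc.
K_c = 0.0502

x = α·[A]₀ = 0.26 × 0.55 = 0.143 M dissociated.
At eq: [PCl₅] = 0.55 − 0.143 = 0.407 M; [PCl₃] = [Cl₂] = x = 0.143 M.
Kc = [PCl₃][Cl₂]/[PCl₅] = (0.143)²/0.407 = 0.05024.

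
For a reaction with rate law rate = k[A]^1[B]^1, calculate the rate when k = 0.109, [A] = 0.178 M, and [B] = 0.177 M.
0.003434 M/s

rate = k·[A]^1·[B]^1 = 0.109·(0.178)^1·(0.177)^1 = 0.109·0.178·0.177 = 0.003434 M/s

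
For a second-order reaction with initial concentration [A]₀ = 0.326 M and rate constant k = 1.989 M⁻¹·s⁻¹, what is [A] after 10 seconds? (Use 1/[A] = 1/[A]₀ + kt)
0.0436 M

1/[A] = 1/[A]₀ + k·t = 1/0.326 + (1.989)·(10) = 3.0675 + 19.8900 = 22.9575
[A] = 1/22.9575 = 0.0436 M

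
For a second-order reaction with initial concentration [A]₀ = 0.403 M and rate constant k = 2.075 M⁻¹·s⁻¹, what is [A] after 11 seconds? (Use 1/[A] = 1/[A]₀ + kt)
0.0395 M

1/[A] = 1/[A]₀ + k·t = 1/0.403 + (2.075)·(11) = 2.4814 + 22.8250 = 25.3064
[A] = 1/25.3064 = 0.0395 M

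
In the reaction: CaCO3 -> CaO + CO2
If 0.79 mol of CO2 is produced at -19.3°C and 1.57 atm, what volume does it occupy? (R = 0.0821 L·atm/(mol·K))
T = -19.3°C + 273.15 = 253.85 K
V = nRT/P = (0.79 × 0.0821 × 253.85) / 1.57
V = 10.49 L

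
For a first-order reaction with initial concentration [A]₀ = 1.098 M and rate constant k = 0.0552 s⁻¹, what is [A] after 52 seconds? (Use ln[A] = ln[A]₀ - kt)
0.0622 M

ln[A] = ln[A]₀ - k·t = ln(1.098) - (0.0552)·(52) = 0.0935 - 2.8704 = -2.7769
[A] = e^(-2.7769) = 0.0622 M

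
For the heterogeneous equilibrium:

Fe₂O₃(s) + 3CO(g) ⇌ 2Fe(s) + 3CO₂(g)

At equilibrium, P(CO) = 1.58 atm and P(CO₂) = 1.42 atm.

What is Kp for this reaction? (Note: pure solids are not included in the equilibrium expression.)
K_p = 0.726

Solids (Fe₂O₃, Fe) are excluded.
Kp = P(CO₂)³/P(CO)³ = (1.42)³/(1.58)³ = 2.863/3.944 = 0.726.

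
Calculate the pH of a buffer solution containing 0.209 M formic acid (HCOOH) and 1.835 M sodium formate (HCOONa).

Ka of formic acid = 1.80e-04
pH = 4.69

pKa = -log(1.80e-04) = 3.74. pH = pKa + log([A⁻]/[HA]) = 3.74 + log(1.835/0.209)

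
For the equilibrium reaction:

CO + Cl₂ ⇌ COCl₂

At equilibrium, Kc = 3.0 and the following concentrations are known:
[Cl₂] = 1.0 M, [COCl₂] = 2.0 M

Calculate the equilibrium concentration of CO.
[CO] = 0.6667 M

Kc = ([COCl₂]) / ([CO] × [Cl₂]) = 3.0
[CO]^1 = (product terms)/(Kc · other reactant terms) = 2 / (3.0 · 1) = 0.66667
[CO] = 0.6667 M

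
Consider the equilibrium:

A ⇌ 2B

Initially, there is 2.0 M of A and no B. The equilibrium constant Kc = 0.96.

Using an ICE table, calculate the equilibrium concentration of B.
[B] = 1.166 M

ICE: [A] = 2.0 − x, [B] = 2x.
Kc = (2x)²/(2.0 − x) = 0.96 ⇒ 4x² + 0.96x − 1.92 = 0.
x = (−0.96 + √(0.96² + 4·4·1.92))/(2·4) = (−0.96 + √31.642)/8 = 0.58314.
[B] = 2x = 1.166 M.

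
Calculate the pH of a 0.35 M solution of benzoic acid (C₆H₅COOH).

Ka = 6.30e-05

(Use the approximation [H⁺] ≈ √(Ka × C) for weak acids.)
pH = 2.33

[H⁺] = √(Ka × C) = √(6.30e-05 × 0.35) = 4.6957e-03. pH = -log(4.6957e-03)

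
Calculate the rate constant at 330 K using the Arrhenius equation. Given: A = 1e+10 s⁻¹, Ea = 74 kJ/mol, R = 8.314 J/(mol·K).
1.93e-02 s⁻¹

k = A·exp(-Ea/(R·T)) = 1e+10·exp(-74000/(8.314·330)) = 1e+10·exp(-26.9717) = 1e+10·1.9335e-12 = 1.93e-02 s⁻¹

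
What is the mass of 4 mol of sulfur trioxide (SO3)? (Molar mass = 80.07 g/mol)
Mass = 4 mol × 80.07 g/mol = 320.3 g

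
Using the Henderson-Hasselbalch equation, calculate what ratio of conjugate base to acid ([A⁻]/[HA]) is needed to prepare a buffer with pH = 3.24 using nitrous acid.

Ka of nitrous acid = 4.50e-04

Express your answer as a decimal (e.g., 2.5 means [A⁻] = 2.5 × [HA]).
[A⁻]/[HA] = 0.782

pKa = −log(4.50e-04) = 3.3468. pH = pKa + log([A⁻]/[HA]). 3.24 = 3.3468 + log(ratio). log(ratio) = 3.24 − 3.3468 = -0.1068. ratio = 10^(-0.1068) = 0.782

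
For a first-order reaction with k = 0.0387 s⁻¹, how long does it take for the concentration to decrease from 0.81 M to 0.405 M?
17.91 s

From ln[A] = ln[A]₀ - k·t: t = ln([A]₀/[A])/k = ln(0.81/0.405)/0.0387 = ln(2.0000)/0.0387 = 0.6931/0.0387 = 17.91 s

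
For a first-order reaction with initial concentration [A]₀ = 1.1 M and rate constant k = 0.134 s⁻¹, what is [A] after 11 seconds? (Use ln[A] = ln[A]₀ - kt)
0.2519 M

ln[A] = ln[A]₀ - k·t = ln(1.1) - (0.134)·(11) = 0.0953 - 1.4740 = -1.3787
[A] = e^(-1.3787) = 0.2519 M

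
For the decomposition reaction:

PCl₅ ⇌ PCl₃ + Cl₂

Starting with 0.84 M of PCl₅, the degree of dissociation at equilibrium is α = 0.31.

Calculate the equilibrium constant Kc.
K_c = 0.1170

x = α·[A]₀ = 0.31 × 0.84 = 0.2604 M dissociated.
At eq: [PCl₅] = 0.84 − 0.2604 = 0.5796 M; [PCl₃] = [Cl₂] = x = 0.2604 M.
Kc = [PCl₃][Cl₂]/[PCl₅] = (0.2604)²/0.5796 = 0.117.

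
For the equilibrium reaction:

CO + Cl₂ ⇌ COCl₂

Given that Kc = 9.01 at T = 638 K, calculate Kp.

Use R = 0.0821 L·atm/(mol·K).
K_p = 0.1720

Δn = (moles gaseous products) − (moles gaseous reactants) = -1
T = 638 K; RT = 0.0821 × 638 = 52.3798
Kp = Kc·(RT)^Δn = 9.01 × (52.3798)^-1 = 9.01 × 0.0190913 = 0.1720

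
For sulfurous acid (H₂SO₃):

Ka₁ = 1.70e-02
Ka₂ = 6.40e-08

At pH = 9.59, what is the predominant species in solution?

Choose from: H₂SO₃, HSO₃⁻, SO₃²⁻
SO₃²⁻

pKa1 = 1.77, pKa2 = 7.19. Each pKa is the crossover between adjacent species; pH = 9.59 lies in the region where SO₃²⁻ predominates.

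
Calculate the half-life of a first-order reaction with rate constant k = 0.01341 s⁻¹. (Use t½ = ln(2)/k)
51.69 s

t½ = ln(2)/k = 0.6931/0.01341 = 51.69 s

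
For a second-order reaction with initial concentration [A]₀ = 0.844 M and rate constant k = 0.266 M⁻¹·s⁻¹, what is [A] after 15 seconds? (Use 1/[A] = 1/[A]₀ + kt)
0.1932 M

1/[A] = 1/[A]₀ + k·t = 1/0.844 + (0.266)·(15) = 1.1848 + 3.9900 = 5.1748
[A] = 1/5.1748 = 0.1932 M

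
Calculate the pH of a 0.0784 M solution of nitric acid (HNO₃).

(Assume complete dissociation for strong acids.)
pH = 1.11

[H⁺] = 0.0784 M for strong acid. pH = -log[H⁺] = -log(0.0784)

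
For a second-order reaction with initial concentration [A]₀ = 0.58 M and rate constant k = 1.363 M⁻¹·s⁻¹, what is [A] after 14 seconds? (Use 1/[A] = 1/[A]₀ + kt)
0.0481 M

1/[A] = 1/[A]₀ + k·t = 1/0.58 + (1.363)·(14) = 1.7241 + 19.0820 = 20.8061
[A] = 1/20.8061 = 0.0481 M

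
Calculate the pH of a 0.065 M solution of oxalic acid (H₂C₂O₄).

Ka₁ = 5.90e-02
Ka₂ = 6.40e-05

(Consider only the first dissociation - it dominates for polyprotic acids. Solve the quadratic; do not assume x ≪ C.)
pH = 1.41

x² + Ka₁·x − Ka₁·C = 0 with Ka₁ = 5.90e-02, C = 0.065.
x = (−Ka₁ + √(Ka₁² + 4·Ka₁·C))/2 = 3.9095e-02 M, so pH = 1.41.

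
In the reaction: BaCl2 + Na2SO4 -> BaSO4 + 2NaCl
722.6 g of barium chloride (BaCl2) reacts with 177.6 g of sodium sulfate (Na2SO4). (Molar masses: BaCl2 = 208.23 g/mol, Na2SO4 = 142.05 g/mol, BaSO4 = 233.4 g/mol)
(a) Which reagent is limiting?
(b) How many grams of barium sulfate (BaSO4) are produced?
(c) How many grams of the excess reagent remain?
(a) Na2SO4, (b) 291.8 g, (c) 462.3 g

Moles of BaCl2 = 722.6 g ÷ 208.23 g/mol = 3.4702 mol
Moles of Na2SO4 = 177.6 g ÷ 142.05 g/mol = 1.25026 mol
Moles ÷ coefficient: BaCl2: 3.4702/1 = 3.47, Na2SO4: 1.25026/1 = 1.25
(a) Na2SO4 has the smaller value, so Na2SO4 is the limiting reagent.
(b) Moles of BaSO4 = 1.25026 mol Na2SO4 × (1/1) = 1.25026 mol; mass = 1.25026 mol × 233.4 g/mol = 291.8 g
(c) BaCl2 consumed = 1.25026 × (1/1) = 1.25026 mol; remaining = 3.4702 − 1.25026 = 2.21994 mol; mass = 2.21994 mol × 208.23 g/mol = 462.3 g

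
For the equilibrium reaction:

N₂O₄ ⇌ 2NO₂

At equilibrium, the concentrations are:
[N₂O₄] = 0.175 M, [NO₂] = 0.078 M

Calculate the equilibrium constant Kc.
K_c = 0.0348

Kc = ([NO₂]^2) / ([N₂O₄])
   = ((0.078)^2) / ((0.175))
   = 0.006084 / 0.175 = 0.0348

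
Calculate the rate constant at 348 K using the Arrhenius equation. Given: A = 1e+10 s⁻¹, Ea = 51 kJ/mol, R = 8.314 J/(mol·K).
2.21e+02 s⁻¹

k = A·exp(-Ea/(R·T)) = 1e+10·exp(-51000/(8.314·348)) = 1e+10·exp(-17.6271) = 1e+10·2.2113e-08 = 2.21e+02 s⁻¹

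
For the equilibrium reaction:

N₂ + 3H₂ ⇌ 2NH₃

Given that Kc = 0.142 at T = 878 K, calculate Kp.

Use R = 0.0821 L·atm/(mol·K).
K_p = 2.73e-05

Δn = (moles gaseous products) − (moles gaseous reactants) = -2
T = 878 K; RT = 0.0821 × 878 = 72.0838
Kp = Kc·(RT)^Δn = 0.142 × (72.0838)^-2 = 0.142 × 0.000192453 = 2.73e-05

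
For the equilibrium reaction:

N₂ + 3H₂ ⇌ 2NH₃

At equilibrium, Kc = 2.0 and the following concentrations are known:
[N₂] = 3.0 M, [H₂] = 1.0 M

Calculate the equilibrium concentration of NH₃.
[NH₃] = 2.4495 M

Kc = ([NH₃]^2) / ([N₂] × [H₂]^3) = 2.0
[NH₃]^2 = Kc · (reactant terms)/(other product terms) = 2.0 · 3 / 1 = 6
[NH₃] = (6)^(1/2) = 2.4495 M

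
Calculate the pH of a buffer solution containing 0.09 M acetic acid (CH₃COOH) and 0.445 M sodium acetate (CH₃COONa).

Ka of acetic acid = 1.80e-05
pH = 5.44

pKa = -log(1.80e-05) = 4.74. pH = pKa + log([A⁻]/[HA]) = 4.74 + log(0.445/0.09)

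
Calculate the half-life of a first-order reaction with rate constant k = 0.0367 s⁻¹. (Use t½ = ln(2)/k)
18.89 s

t½ = ln(2)/k = 0.6931/0.0367 = 18.89 s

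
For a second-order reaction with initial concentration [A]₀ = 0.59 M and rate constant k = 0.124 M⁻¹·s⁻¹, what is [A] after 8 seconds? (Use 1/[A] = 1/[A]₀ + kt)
0.3722 M

1/[A] = 1/[A]₀ + k·t = 1/0.59 + (0.124)·(8) = 1.6949 + 0.9920 = 2.6869
[A] = 1/2.6869 = 0.3722 M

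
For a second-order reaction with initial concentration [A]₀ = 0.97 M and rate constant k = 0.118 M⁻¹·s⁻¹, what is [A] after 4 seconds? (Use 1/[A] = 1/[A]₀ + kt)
0.6654 M

1/[A] = 1/[A]₀ + k·t = 1/0.97 + (0.118)·(4) = 1.0309 + 0.4720 = 1.5029
[A] = 1/1.5029 = 0.6654 M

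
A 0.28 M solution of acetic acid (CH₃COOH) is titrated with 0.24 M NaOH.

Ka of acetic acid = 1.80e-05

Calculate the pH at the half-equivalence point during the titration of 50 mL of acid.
pH = pKa = 4.74

At the half-equivalence point, [HA] = [A⁻], so by Henderson–Hasselbalch pH = pKa + log(1) = pKa.
pKa = −log(1.80e-05) = 4.74.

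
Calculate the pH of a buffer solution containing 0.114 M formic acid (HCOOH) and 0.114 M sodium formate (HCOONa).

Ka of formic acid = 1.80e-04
pH = 3.74

pKa = -log(1.80e-04) = 3.74. pH = pKa + log([A⁻]/[HA]) = 3.74 + log(0.114/0.114)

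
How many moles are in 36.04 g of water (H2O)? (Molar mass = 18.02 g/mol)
Moles = 36.04 g ÷ 18.02 g/mol = 2 mol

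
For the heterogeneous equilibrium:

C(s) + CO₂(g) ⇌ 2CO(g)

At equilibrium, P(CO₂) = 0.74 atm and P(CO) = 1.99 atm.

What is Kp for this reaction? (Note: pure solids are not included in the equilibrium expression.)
K_p = 5.351

Solid C is excluded.
Kp = P(CO)²/P(CO₂) = (1.99)²/0.74 = 3.96/0.74 = 5.351.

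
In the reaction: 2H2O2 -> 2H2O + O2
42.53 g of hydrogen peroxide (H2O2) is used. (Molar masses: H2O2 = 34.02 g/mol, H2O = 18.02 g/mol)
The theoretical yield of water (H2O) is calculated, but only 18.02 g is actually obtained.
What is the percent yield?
Moles of H2O2 = 42.53 g ÷ 34.02 g/mol = 1.25015 mol
Mole ratio: 2 mol H2O / 2 mol H2O2
Moles of H2O = 1.25015 × (2/2) = 1.25015 mol
Theoretical yield = 1.25015 mol × 18.02 g/mol = 22.528 g
Actual yield = 18.02 g
Percent yield = (18.02 / 22.528) × 100% = 80.0%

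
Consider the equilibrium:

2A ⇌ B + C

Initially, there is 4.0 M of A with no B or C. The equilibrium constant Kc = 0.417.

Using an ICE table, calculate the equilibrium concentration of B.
[B] = 1.127 M

ICE: [A] = 4.0 − 2x, [B] = [C] = x.
Kc = x²/(4.0 − 2x)² = 0.417 ⇒ √Kc = x/(4.0 − 2x).
x = √0.417·4.0/(1 + 2√0.417) = 0.64576·4.0/2.2915 = 1.1272.
[B] = x = 1.127 M.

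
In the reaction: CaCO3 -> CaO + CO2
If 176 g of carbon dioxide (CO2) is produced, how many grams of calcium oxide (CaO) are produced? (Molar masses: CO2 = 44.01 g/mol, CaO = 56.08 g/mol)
Moles of CO2 = 176 g ÷ 44.01 g/mol = 3.99909 mol
Mole ratio: 1 mol CaO / 1 mol CO2
Moles of CaO = 3.99909 × (1/1) = 3.99909 mol
Mass of CaO = 3.99909 mol × 56.08 g/mol = 224.3 g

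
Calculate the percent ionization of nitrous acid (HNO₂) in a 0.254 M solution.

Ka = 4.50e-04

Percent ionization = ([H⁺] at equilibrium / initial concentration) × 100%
Percent ionization = 4.12%

Let x = [H⁺]. Ka = x²/(C - x) ⇒ x² + (4.50e-04)x - (4.50e-04)(0.254) = 0. x = 1.0468e-02. Percent = (1.0468e-02/0.254) × 100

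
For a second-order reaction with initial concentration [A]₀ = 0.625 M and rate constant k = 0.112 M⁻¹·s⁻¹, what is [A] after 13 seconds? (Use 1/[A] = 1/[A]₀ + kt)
0.3272 M

1/[A] = 1/[A]₀ + k·t = 1/0.625 + (0.112)·(13) = 1.6000 + 1.4560 = 3.0560
[A] = 1/3.0560 = 0.3272 M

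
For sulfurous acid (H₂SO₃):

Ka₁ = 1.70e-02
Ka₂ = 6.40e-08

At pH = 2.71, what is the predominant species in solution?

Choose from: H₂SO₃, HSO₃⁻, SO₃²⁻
HSO₃⁻

pKa1 = 1.77, pKa2 = 7.19. Each pKa is the crossover between adjacent species; pH = 2.71 lies in the region where HSO₃⁻ predominates.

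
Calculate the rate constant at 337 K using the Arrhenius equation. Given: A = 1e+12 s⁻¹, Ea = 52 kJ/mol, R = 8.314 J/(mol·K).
8.70e+03 s⁻¹

k = A·exp(-Ea/(R·T)) = 1e+12·exp(-52000/(8.314·337)) = 1e+12·exp(-18.5594) = 1e+12·8.7049e-09 = 8.70e+03 s⁻¹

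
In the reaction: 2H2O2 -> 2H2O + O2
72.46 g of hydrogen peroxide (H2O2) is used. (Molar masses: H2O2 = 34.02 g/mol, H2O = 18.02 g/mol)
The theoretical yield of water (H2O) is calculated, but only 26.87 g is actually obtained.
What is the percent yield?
Moles of H2O2 = 72.46 g ÷ 34.02 g/mol = 2.12992 mol
Mole ratio: 2 mol H2O / 2 mol H2O2
Moles of H2O = 2.12992 × (2/2) = 2.12992 mol
Theoretical yield = 2.12992 mol × 18.02 g/mol = 38.381 g
Actual yield = 26.87 g
Percent yield = (26.87 / 38.381) × 100% = 70.0%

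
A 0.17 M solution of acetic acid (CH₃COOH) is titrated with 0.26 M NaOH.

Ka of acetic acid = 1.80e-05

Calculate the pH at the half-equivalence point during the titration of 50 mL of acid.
pH = pKa = 4.74

At the half-equivalence point, [HA] = [A⁻], so by Henderson–Hasselbalch pH = pKa + log(1) = pKa.
pKa = −log(1.80e-05) = 4.74.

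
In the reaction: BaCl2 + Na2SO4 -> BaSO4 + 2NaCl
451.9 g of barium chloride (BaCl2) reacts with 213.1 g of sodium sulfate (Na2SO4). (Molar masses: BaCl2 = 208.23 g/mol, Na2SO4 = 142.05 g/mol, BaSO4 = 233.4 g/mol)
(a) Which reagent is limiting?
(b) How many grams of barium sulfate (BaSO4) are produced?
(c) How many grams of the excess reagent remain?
(a) Na2SO4, (b) 350.1 g, (c) 139.5 g

Moles of BaCl2 = 451.9 g ÷ 208.23 g/mol = 2.1702 mol
Moles of Na2SO4 = 213.1 g ÷ 142.05 g/mol = 1.50018 mol
Moles ÷ coefficient: BaCl2: 2.1702/1 = 2.17, Na2SO4: 1.50018/1 = 1.5
(a) Na2SO4 has the smaller value, so Na2SO4 is the limiting reagent.
(b) Moles of BaSO4 = 1.50018 mol Na2SO4 × (1/1) = 1.50018 mol; mass = 1.50018 mol × 233.4 g/mol = 350.1 g
(c) BaCl2 consumed = 1.50018 × (1/1) = 1.50018 mol; remaining = 2.1702 − 1.50018 = 0.67002 mol; mass = 0.67002 mol × 208.23 g/mol = 139.5 g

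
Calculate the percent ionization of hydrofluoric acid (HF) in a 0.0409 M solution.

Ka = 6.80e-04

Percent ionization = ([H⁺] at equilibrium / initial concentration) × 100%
Percent ionization = 12.1%

Let x = [H⁺]. Ka = x²/(C - x) ⇒ x² + (6.80e-04)x - (6.80e-04)(0.0409) = 0. x = 4.9447e-03. Percent = (4.9447e-03/0.0409) × 100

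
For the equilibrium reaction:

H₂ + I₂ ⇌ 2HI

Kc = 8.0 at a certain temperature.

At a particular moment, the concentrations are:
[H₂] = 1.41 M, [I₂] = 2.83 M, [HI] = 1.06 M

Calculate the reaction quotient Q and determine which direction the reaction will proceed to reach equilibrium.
Q = 0.282, Q < K, reaction proceeds forward (toward products)

Q = ([HI]^2) / ([H₂] × [I₂])
  = ((1.06)^2) / ((1.41)·(2.83)) = 1.1236/3.9903 = 0.2816
Since Q = 0.2816 < Kc = 8.0, the reaction proceeds forward (toward products) to reach equilibrium.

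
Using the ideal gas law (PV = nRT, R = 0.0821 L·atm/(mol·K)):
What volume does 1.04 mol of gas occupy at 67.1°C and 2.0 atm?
T = 67.1°C + 273.15 = 340.25 K
V = nRT/P = (1.04 × 0.0821 × 340.25) / 2.0
V = 14.53 L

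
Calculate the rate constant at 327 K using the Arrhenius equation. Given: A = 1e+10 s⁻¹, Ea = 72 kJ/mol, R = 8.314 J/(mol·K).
3.15e-02 s⁻¹

k = A·exp(-Ea/(R·T)) = 1e+10·exp(-72000/(8.314·327)) = 1e+10·exp(-26.4835) = 1e+10·3.1505e-12 = 3.15e-02 s⁻¹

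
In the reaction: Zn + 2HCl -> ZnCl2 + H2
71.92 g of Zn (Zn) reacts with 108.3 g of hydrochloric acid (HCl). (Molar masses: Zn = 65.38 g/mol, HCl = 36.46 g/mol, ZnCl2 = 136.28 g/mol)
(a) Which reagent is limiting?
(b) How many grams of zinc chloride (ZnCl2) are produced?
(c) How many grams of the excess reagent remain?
(a) Zn, (b) 149.9 g, (c) 28.09 g

Moles of Zn = 71.92 g ÷ 65.38 g/mol = 1.10003 mol
Moles of HCl = 108.3 g ÷ 36.46 g/mol = 2.97038 mol
Moles ÷ coefficient: Zn: 1.10003/1 = 1.1, HCl: 2.97038/2 = 1.485
(a) Zn has the smaller value, so Zn is the limiting reagent.
(b) Moles of ZnCl2 = 1.10003 mol Zn × (1/1) = 1.10003 mol; mass = 1.10003 mol × 136.28 g/mol = 149.9 g
(c) HCl consumed = 1.10003 × (2/1) = 2.20006 mol; remaining = 2.97038 − 2.20006 = 0.770317 mol; mass = 0.770317 mol × 36.46 g/mol = 28.09 g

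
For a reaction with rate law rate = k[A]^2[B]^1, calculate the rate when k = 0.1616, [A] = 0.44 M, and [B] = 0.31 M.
0.009699 M/s

rate = k·[A]^2·[B]^1 = 0.1616·(0.44)^2·(0.31)^1 = 0.1616·0.1936·0.31 = 0.009699 M/s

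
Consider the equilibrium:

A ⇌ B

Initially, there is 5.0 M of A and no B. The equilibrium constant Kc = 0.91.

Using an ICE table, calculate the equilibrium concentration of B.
[B] = 2.382 M

ICE: [A] = 5.0 − x, [B] = x.
Kc = x/(5.0 − x) = 0.91 ⇒ x = 0.91·5.0/(1 + 0.91) = 4.55/1.91 = 2.382.
[B] = x = 2.382 M.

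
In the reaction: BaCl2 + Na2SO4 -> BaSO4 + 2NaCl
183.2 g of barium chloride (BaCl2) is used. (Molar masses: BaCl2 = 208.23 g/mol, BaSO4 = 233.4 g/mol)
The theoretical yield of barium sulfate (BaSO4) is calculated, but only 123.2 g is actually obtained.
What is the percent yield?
Moles of BaCl2 = 183.2 g ÷ 208.23 g/mol = 0.879796 mol
Mole ratio: 1 mol BaSO4 / 1 mol BaCl2
Moles of BaSO4 = 0.879796 × (1/1) = 0.879796 mol
Theoretical yield = 0.879796 mol × 233.4 g/mol = 205.34 g
Actual yield = 123.2 g
Percent yield = (123.2 / 205.34) × 100% = 60.0%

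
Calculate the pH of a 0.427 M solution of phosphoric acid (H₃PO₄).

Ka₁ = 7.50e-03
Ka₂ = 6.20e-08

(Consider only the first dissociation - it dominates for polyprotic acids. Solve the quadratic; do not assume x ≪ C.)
pH = 1.28

x² + Ka₁·x − Ka₁·C = 0 with Ka₁ = 7.50e-03, C = 0.427.
x = (−Ka₁ + √(Ka₁² + 4·Ka₁·C))/2 = 5.2965e-02 M, so pH = 1.28.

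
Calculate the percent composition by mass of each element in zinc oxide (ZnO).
Zn: 80.34%, O: 19.66%

Molar mass of ZnO = 81.38 g/mol
% Zn = (1 × 65.38) / 81.38 × 100% = 65.38 / 81.38 × 100% = 80.34%
% O = (1 × 16.0) / 81.38 × 100% = 16 / 81.38 × 100% = 19.66%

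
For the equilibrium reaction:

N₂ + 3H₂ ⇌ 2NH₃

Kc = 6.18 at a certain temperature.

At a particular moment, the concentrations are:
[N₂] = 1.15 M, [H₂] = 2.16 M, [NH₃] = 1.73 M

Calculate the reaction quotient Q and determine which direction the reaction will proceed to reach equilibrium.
Q = 0.258, Q < K, reaction proceeds forward (toward products)

Q = ([NH₃]^2) / ([N₂] × [H₂]^3)
  = ((1.73)^2) / ((1.15)·(2.16)^3) = 2.9929/11.589 = 0.2582
Since Q = 0.2582 < Kc = 6.18, the reaction proceeds forward (toward products) to reach equilibrium.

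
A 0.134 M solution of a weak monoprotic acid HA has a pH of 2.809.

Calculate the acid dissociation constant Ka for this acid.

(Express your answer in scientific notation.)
K_a = 1.82e-05

[H⁺] = 10^(−pH) = 10^(−2.809) = 1.552e-03 M. For HA ⇌ H⁺ + A⁻, Ka = x²/(C − x) = (1.552e-03)²/(0.134 − 1.552e-03) = 1.82e-05.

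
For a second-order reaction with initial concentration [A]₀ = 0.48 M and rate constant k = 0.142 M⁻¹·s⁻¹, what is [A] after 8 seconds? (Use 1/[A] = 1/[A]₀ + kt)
0.3106 M

1/[A] = 1/[A]₀ + k·t = 1/0.48 + (0.142)·(8) = 2.0833 + 1.1360 = 3.2193
[A] = 1/3.2193 = 0.3106 M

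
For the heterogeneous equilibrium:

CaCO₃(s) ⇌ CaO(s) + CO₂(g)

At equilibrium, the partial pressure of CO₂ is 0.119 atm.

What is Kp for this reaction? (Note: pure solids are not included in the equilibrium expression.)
K_p = 0.119

Solids (CaCO₃, CaO) have activity 1 and are excluded.
Kp = P(CO₂) = 0.119.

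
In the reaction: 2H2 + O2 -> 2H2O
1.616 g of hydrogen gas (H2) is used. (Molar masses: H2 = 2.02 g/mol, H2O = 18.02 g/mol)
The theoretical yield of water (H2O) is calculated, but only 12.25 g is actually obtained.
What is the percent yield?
Moles of H2 = 1.616 g ÷ 2.02 g/mol = 0.8 mol
Mole ratio: 2 mol H2O / 2 mol H2
Moles of H2O = 0.8 × (2/2) = 0.8 mol
Theoretical yield = 0.8 mol × 18.02 g/mol = 14.416 g
Actual yield = 12.25 g
Percent yield = (12.25 / 14.416) × 100% = 85.0%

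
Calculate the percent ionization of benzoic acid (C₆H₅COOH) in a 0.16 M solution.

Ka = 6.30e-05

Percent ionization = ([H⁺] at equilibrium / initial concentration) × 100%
Percent ionization = 1.96%

Let x = [H⁺]. Ka = x²/(C - x) ⇒ x² + (6.30e-05)x - (6.30e-05)(0.16) = 0. x = 3.1436e-03. Percent = (3.1436e-03/0.16) × 100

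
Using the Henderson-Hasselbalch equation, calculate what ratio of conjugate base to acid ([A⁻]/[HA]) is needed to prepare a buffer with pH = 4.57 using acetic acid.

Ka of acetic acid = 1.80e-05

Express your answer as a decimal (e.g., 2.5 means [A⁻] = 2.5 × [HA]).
[A⁻]/[HA] = 0.669

pKa = −log(1.80e-05) = 4.7447. pH = pKa + log([A⁻]/[HA]). 4.57 = 4.7447 + log(ratio). log(ratio) = 4.57 − 4.7447 = -0.1747. ratio = 10^(-0.1747) = 0.669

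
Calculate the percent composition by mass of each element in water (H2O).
H: 11.19%, O: 88.79%

Molar mass of H2O = 18.02 g/mol
% H = (2 × 1.008) / 18.02 × 100% = 2.016 / 18.02 × 100% = 11.19%
% O = (1 × 16.0) / 18.02 × 100% = 16 / 18.02 × 100% = 88.79%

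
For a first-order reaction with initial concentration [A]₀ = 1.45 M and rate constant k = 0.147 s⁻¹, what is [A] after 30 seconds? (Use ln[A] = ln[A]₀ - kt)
0.0176 M

ln[A] = ln[A]₀ - k·t = ln(1.45) - (0.147)·(30) = 0.3716 - 4.4100 = -4.0384
[A] = e^(-4.0384) = 0.0176 M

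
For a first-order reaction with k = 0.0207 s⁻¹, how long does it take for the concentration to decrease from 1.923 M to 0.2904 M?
91.32 s

From ln[A] = ln[A]₀ - k·t: t = ln([A]₀/[A])/k = ln(1.923/0.2904)/0.0207 = ln(6.6219)/0.0207 = 1.8904/0.0207 = 91.32 s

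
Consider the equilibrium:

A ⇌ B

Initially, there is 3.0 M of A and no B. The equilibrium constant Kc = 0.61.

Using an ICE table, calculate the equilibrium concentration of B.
[B] = 1.137 M

ICE: [A] = 3.0 − x, [B] = x.
Kc = x/(3.0 − x) = 0.61 ⇒ x = 0.61·3.0/(1 + 0.61) = 1.83/1.61 = 1.137.
[B] = x = 1.137 M.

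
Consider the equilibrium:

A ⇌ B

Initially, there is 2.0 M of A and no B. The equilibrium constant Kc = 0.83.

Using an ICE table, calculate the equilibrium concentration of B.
[B] = 0.907 M

ICE: [A] = 2.0 − x, [B] = x.
Kc = x/(2.0 − x) = 0.83 ⇒ x = 0.83·2.0/(1 + 0.83) = 1.66/1.83 = 0.9071.
[B] = x = 0.907 M.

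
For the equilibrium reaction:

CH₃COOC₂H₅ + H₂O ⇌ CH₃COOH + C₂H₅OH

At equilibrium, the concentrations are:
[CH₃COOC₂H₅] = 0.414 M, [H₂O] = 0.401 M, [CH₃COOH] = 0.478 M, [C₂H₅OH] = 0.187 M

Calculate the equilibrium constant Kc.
K_c = 0.5384

Kc = ([CH₃COOH] × [C₂H₅OH]) / ([CH₃COOC₂H₅] × [H₂O])
   = ((0.478)·(0.187)) / ((0.414)·(0.401))
   = 0.089386 / 0.16601 = 0.5384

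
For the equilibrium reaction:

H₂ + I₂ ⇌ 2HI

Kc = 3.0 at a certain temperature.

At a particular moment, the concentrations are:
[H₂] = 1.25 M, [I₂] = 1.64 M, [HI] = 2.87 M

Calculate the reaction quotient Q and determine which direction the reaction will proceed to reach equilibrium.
Q = 4.018, Q > K, reaction proceeds reverse (toward reactants)

Q = ([HI]^2) / ([H₂] × [I₂])
  = ((2.87)^2) / ((1.25)·(1.64)) = 8.2369/2.05 = 4.018
Since Q = 4.018 > Kc = 3.0, the reaction proceeds reverse (toward reactants) to reach equilibrium.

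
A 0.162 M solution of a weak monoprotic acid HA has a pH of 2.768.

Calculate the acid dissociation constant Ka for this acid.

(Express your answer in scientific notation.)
K_a = 1.82e-05

[H⁺] = 10^(−pH) = 10^(−2.768) = 1.706e-03 M. For HA ⇌ H⁺ + A⁻, Ka = x²/(C − x) = (1.706e-03)²/(0.162 − 1.706e-03) = 1.82e-05.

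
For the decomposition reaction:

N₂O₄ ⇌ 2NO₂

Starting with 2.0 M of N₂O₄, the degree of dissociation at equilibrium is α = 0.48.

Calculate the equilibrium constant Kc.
K_c = 3.5446

x = α·[A]₀ = 0.48 × 2.0 = 0.96 M dissociated.
At eq: [N₂O₄] = 2.0 − 0.96 = 1.04 M; [NO₂] = 2x = 1.92 M.
Kc = [NO₂]²/[N₂O₄] = (1.92)²/1.04 = 3.545.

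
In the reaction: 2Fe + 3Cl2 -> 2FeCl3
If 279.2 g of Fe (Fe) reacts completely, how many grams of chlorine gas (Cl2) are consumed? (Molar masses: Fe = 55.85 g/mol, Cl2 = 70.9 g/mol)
Moles of Fe = 279.2 g ÷ 55.85 g/mol = 4.9991 mol
Mole ratio: 3 mol Cl2 / 2 mol Fe
Moles of Cl2 = 4.9991 × (3/2) = 7.49866 mol
Mass of Cl2 = 7.49866 mol × 70.9 g/mol = 531.7 g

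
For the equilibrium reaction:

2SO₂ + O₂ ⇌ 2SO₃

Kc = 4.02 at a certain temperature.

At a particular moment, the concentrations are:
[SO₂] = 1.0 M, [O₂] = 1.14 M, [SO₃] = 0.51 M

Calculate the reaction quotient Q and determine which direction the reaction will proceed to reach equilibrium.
Q = 0.228, Q < K, reaction proceeds forward (toward products)

Q = ([SO₃]^2) / ([SO₂]^2 × [O₂])
  = ((0.51)^2) / ((1.0)^2·(1.14)) = 0.2601/1.14 = 0.2282
Since Q = 0.2282 < Kc = 4.02, the reaction proceeds forward (toward products) to reach equilibrium.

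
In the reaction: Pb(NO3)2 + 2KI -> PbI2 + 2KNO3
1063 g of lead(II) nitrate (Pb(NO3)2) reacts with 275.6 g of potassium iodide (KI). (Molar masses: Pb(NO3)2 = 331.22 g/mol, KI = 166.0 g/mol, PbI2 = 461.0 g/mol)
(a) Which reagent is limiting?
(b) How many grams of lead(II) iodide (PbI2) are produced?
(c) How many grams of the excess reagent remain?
(a) KI, (b) 382.7 g, (c) 788 g

Moles of Pb(NO3)2 = 1063 g ÷ 331.22 g/mol = 3.20935 mol
Moles of KI = 275.6 g ÷ 166.0 g/mol = 1.66024 mol
Moles ÷ coefficient: Pb(NO3)2: 3.20935/1 = 3.209, KI: 1.66024/2 = 0.8301
(a) KI has the smaller value, so KI is the limiting reagent.
(b) Moles of PbI2 = 1.66024 mol KI × (1/2) = 0.83012 mol; mass = 0.83012 mol × 461.0 g/mol = 382.7 g
(c) Pb(NO3)2 consumed = 1.66024 × (1/2) = 0.83012 mol; remaining = 3.20935 − 0.83012 = 2.37923 mol; mass = 2.37923 mol × 331.22 g/mol = 788 g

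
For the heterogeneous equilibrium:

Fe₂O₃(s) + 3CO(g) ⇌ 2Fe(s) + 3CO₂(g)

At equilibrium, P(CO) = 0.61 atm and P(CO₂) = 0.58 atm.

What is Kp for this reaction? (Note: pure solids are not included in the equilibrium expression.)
K_p = 0.860

Solids (Fe₂O₃, Fe) are excluded.
Kp = P(CO₂)³/P(CO)³ = (0.58)³/(0.61)³ = 0.1951/0.227 = 0.860.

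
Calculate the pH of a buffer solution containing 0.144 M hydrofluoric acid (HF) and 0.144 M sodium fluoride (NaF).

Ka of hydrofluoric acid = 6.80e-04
pH = 3.17

pKa = -log(6.80e-04) = 3.17. pH = pKa + log([A⁻]/[HA]) = 3.17 + log(0.144/0.144)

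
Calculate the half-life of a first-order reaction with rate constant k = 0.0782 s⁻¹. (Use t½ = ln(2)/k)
8.86 s

t½ = ln(2)/k = 0.6931/0.0782 = 8.86 s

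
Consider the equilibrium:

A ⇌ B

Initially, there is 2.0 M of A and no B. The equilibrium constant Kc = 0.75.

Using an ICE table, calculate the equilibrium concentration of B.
[B] = 0.857 M

ICE: [A] = 2.0 − x, [B] = x.
Kc = x/(2.0 − x) = 0.75 ⇒ x = 0.75·2.0/(1 + 0.75) = 1.5/1.75 = 0.8571.
[B] = x = 0.857 M.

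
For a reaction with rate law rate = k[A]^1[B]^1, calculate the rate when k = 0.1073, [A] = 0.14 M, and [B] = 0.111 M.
0.001667 M/s

rate = k·[A]^1·[B]^1 = 0.1073·(0.14)^1·(0.111)^1 = 0.1073·0.14·0.111 = 0.001667 M/s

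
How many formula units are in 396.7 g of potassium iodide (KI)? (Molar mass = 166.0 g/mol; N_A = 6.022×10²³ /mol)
Moles = 396.7 g ÷ 166.0 g/mol = 2.38976 mol
Formula units = 2.38976 mol × 6.022×10²³ /mol = 1.439e+24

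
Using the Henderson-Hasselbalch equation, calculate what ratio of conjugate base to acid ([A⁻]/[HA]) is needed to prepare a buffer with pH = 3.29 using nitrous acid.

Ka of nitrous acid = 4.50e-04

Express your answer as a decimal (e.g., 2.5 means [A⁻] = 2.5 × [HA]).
[A⁻]/[HA] = 0.877

pKa = −log(4.50e-04) = 3.3468. pH = pKa + log([A⁻]/[HA]). 3.29 = 3.3468 + log(ratio). log(ratio) = 3.29 − 3.3468 = -0.0568. ratio = 10^(-0.0568) = 0.877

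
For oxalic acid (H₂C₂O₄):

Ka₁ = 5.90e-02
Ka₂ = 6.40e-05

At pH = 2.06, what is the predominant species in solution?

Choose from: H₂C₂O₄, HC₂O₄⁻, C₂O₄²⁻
HC₂O₄⁻

pKa1 = 1.23, pKa2 = 4.19. Each pKa is the crossover between adjacent species; pH = 2.06 lies in the region where HC₂O₄⁻ predominates.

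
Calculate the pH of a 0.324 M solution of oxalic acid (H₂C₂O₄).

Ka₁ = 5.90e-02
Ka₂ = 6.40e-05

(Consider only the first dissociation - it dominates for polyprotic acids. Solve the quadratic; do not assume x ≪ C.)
pH = 0.95

x² + Ka₁·x − Ka₁·C = 0 with Ka₁ = 5.90e-02, C = 0.324.
x = (−Ka₁ + √(Ka₁² + 4·Ka₁·C))/2 = 1.1187e-01 M, so pH = 0.95.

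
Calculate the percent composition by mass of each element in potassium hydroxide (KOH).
K: 69.68%, O: 28.52%, H: 1.80%

Molar mass of KOH = 56.11 g/mol
% K = (1 × 39.1) / 56.11 × 100% = 39.1 / 56.11 × 100% = 69.68%
% O = (1 × 16.0) / 56.11 × 100% = 16 / 56.11 × 100% = 28.52%
% H = (1 × 1.008) / 56.11 × 100% = 1.008 / 56.11 × 100% = 1.80%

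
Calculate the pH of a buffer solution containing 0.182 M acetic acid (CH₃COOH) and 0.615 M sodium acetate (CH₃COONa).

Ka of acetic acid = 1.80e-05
pH = 5.27

pKa = -log(1.80e-05) = 4.74. pH = pKa + log([A⁻]/[HA]) = 4.74 + log(0.615/0.182)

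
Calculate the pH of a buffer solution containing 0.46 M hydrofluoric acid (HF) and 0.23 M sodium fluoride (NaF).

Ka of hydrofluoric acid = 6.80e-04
pH = 2.87

pKa = -log(6.80e-04) = 3.17. pH = pKa + log([A⁻]/[HA]) = 3.17 + log(0.23/0.46)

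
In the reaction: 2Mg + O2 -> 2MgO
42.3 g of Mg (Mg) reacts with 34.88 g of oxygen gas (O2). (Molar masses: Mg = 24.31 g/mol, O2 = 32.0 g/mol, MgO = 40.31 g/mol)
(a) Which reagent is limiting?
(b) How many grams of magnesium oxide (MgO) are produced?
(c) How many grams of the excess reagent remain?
(a) Mg, (b) 70.14 g, (c) 7.04 g

Moles of Mg = 42.3 g ÷ 24.31 g/mol = 1.74002 mol
Moles of O2 = 34.88 g ÷ 32.0 g/mol = 1.09 mol
Moles ÷ coefficient: Mg: 1.74002/2 = 0.87, O2: 1.09/1 = 1.09
(a) Mg has the smaller value, so Mg is the limiting reagent.
(b) Moles of MgO = 1.74002 mol Mg × (2/2) = 1.74002 mol; mass = 1.74002 mol × 40.31 g/mol = 70.14 g
(c) O2 consumed = 1.74002 × (1/2) = 0.870012 mol; remaining = 1.09 − 0.870012 = 0.219988 mol; mass = 0.219988 mol × 32.0 g/mol = 7.04 g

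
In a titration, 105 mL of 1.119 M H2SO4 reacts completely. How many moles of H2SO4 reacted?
Moles = Molarity × Volume (L)
Moles = 1.119 M × 0.105 L = 0.1175 mol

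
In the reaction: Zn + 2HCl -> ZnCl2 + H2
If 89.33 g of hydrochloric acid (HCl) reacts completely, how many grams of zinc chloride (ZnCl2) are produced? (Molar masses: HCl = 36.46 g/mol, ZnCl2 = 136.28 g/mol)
Moles of HCl = 89.33 g ÷ 36.46 g/mol = 2.45008 mol
Mole ratio: 1 mol ZnCl2 / 2 mol HCl
Moles of ZnCl2 = 2.45008 × (1/2) = 1.22504 mol
Mass of ZnCl2 = 1.22504 mol × 136.28 g/mol = 166.9 g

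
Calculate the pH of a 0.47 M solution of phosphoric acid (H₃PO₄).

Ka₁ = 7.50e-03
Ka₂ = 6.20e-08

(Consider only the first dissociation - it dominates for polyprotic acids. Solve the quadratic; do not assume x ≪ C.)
pH = 1.25

x² + Ka₁·x − Ka₁·C = 0 with Ka₁ = 7.50e-03, C = 0.47.
x = (−Ka₁ + √(Ka₁² + 4·Ka₁·C))/2 = 5.5740e-02 M, so pH = 1.25.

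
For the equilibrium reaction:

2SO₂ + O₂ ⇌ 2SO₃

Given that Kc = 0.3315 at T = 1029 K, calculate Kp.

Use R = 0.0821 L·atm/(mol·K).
K_p = 0.0039

Δn = (moles gaseous products) − (moles gaseous reactants) = -1
T = 1029 K; RT = 0.0821 × 1029 = 84.4809
Kp = Kc·(RT)^Δn = 0.3315 × (84.4809)^-1 = 0.3315 × 0.011837 = 0.0039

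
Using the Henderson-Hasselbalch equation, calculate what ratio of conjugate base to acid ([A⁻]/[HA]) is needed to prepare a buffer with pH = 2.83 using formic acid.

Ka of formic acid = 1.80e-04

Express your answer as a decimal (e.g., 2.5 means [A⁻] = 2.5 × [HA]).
[A⁻]/[HA] = 0.122

pKa = −log(1.80e-04) = 3.7447. pH = pKa + log([A⁻]/[HA]). 2.83 = 3.7447 + log(ratio). log(ratio) = 2.83 − 3.7447 = -0.9147. ratio = 10^(-0.9147) = 0.122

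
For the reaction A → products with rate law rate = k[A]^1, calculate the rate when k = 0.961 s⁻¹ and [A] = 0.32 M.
0.3075 M/s

rate = k·[A]^1 = 0.961·(0.32)^1 = 0.961·0.32 = 0.3075 M/s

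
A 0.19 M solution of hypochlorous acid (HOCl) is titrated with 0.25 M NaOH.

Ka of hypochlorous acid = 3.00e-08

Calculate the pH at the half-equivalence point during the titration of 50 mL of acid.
pH = pKa = 7.52

At the half-equivalence point, [HA] = [A⁻], so by Henderson–Hasselbalch pH = pKa + log(1) = pKa.
pKa = −log(3.00e-08) = 7.52.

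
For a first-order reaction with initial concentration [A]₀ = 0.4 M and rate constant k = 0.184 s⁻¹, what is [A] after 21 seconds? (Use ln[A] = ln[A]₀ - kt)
0.0084 M

ln[A] = ln[A]₀ - k·t = ln(0.4) - (0.184)·(21) = -0.9163 - 3.8640 = -4.7803
[A] = e^(-4.7803) = 0.0084 M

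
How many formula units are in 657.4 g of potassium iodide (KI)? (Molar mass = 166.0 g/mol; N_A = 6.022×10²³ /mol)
Moles = 657.4 g ÷ 166.0 g/mol = 3.96024 mol
Formula units = 3.96024 mol × 6.022×10²³ /mol = 2.385e+24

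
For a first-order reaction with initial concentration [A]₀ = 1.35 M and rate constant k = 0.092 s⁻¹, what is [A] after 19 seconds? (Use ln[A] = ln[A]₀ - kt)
0.2351 M

ln[A] = ln[A]₀ - k·t = ln(1.35) - (0.092)·(19) = 0.3001 - 1.7480 = -1.4479
[A] = e^(-1.4479) = 0.2351 M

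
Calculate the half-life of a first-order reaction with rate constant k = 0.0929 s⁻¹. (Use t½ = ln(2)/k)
7.46 s

t½ = ln(2)/k = 0.6931/0.0929 = 7.46 s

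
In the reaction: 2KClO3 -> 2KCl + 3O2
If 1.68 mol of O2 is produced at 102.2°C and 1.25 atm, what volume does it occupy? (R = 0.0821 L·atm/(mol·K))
T = 102.2°C + 273.15 = 375.35 K
V = nRT/P = (1.68 × 0.0821 × 375.35) / 1.25
V = 41.42 L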